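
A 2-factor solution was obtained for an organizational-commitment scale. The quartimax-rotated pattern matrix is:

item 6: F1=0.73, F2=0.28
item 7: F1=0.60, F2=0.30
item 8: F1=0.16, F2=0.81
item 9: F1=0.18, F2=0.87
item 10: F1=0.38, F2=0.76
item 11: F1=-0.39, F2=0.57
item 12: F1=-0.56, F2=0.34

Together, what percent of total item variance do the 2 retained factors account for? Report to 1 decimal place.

59.4%

Communalities: 0.6113, 0.4500, 0.6817, 0.7893, 0.7220, 0.4770, 0.4292; Σh² = 4.1605.
Total variance with 7 standardized items is 7, so the solution explains 4.1605/7 = 0.5944 = 59.44%.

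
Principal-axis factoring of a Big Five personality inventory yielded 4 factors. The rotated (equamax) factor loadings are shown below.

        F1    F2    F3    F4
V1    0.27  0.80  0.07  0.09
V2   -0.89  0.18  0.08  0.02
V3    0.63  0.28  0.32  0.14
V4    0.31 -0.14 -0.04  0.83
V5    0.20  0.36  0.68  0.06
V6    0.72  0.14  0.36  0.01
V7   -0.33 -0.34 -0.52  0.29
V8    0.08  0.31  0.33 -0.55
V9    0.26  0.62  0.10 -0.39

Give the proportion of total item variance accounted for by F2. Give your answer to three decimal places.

SS loadings for F2 = 0.80² + 0.18² + 0.28² + (-0.14)² + 0.36² + 0.14² + (-0.34)² + 0.31² + 0.62² = 1.5157
Proportion of variance = 1.5157 / 9 = 0.1684.

0.168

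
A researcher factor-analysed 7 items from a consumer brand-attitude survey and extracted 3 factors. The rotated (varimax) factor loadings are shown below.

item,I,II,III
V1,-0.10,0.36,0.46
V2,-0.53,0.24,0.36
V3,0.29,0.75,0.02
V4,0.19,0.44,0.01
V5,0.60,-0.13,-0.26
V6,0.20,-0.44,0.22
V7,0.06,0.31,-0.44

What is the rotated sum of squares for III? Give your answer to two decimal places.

SS loadings for III = 0.46² + 0.36² + 0.02² + 0.01² + (-0.26)² + 0.22² + (-0.44)² = 0.2116 + 0.1296 + 0.0004 + 0.0001 + 0.0676 + 0.0484 + 0.1936 = 0.6513

0.65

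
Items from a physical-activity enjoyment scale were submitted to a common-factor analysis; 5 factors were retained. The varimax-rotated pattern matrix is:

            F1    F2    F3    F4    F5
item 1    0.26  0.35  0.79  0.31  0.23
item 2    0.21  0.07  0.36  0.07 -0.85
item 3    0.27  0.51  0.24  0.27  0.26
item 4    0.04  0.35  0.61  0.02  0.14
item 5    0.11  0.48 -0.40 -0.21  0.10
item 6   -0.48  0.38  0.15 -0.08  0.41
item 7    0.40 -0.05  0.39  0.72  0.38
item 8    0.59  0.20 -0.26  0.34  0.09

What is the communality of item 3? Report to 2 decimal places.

h² = 0.27² + 0.51² + 0.24² + 0.27² + 0.26² = 0.0729 + 0.2601 + 0.0576 + 0.0729 + 0.0676 = 0.5311

0.53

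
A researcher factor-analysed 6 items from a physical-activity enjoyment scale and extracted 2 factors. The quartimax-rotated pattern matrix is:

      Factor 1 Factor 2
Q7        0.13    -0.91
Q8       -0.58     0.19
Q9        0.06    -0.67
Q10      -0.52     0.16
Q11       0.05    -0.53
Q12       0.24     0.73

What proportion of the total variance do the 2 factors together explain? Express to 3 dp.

Communalities: 0.8450, 0.3725, 0.4525, 0.2960, 0.2834, 0.5905; Σh² = 2.8399.
Total variance with 6 standardized items is 6, so the solution explains 2.8399/6 = 0.4733.

0.473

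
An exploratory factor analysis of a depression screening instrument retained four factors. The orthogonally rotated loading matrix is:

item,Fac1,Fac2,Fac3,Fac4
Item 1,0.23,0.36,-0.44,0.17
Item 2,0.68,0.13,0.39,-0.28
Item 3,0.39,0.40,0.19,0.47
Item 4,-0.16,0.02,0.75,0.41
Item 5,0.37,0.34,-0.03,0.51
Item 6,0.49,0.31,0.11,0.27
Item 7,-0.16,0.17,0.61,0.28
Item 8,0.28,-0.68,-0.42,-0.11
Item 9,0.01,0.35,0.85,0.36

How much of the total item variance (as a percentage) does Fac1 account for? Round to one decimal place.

SS loadings for Fac1 = 0.23² + 0.68² + 0.39² + (-0.16)² + 0.37² + 0.49² + (-0.16)² + 0.28² + 0.01² = 1.1741
With 9 standardized items, total variance = 9. Proportion = 1.1741/9 = 0.1305 → 13.05%.

13.0%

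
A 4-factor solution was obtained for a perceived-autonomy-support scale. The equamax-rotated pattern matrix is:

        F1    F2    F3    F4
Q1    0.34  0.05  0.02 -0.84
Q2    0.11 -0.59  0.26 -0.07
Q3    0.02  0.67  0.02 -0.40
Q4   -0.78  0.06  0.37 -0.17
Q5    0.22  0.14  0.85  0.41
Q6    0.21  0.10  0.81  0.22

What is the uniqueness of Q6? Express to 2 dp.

0.24

h² = 0.21² + 0.10² + 0.81² + 0.22² = 0.0441 + 0.0100 + 0.6561 + 0.0484 = 0.7586
Uniqueness u² = 1 − h² = 1 − 0.7586 = 0.2414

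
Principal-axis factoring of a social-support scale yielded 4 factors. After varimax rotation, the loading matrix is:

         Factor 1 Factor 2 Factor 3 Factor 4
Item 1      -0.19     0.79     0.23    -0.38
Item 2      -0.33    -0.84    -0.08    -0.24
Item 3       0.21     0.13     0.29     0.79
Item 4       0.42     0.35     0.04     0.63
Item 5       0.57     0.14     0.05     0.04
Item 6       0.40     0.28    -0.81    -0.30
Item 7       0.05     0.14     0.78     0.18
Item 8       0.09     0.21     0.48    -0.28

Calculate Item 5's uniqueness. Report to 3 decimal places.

0.651

h² = 0.57² + 0.14² + 0.05² + 0.04² = 0.3249 + 0.0196 + 0.0025 + 0.0016 = 0.3486
Uniqueness u² = 1 − h² = 1 − 0.3486 = 0.6514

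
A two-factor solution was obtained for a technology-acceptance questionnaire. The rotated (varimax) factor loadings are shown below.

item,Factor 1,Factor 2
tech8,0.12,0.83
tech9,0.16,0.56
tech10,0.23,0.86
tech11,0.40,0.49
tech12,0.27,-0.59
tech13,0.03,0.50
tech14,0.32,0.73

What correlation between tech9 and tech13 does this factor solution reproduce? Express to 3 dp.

r̂ = Σ λ_i·λ_j across factors = (0.16)(0.03) + (0.56)(0.50)
  = +0.0048 +0.2800 = 0.2848

0.285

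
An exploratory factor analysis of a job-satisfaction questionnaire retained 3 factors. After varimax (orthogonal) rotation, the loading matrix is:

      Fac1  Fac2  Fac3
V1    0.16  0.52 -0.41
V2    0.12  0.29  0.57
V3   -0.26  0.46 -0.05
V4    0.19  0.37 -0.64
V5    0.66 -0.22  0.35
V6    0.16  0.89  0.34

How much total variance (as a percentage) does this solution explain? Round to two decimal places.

54.86%

Communalities: 0.4641, 0.4234, 0.2817, 0.5826, 0.6065, 0.9333; Σh² = 3.2916.
Total variance with 6 standardized items is 6, so the solution explains 3.2916/6 = 0.5486 = 54.86%.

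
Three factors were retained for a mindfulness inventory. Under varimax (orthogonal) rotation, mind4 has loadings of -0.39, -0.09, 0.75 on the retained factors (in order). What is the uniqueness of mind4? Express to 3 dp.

0.277

h² = (-0.39)² + (-0.09)² + 0.75² = 0.1521 + 0.0081 + 0.5625 = 0.7227
Uniqueness u² = 1 − h² = 1 − 0.7227 = 0.2773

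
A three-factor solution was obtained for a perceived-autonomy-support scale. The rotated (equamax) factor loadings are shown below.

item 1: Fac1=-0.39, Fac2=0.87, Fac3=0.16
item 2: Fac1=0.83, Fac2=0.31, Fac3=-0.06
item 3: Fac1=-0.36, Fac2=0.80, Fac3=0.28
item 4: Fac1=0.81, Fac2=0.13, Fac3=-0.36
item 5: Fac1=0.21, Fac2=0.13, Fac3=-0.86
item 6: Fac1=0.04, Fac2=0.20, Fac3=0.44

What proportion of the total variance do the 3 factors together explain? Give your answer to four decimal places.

0.7349

SS loadings by factor: 1.6724, 1.5668, 1.1704; total = 4.4096.
Total variance with 6 standardized items is 6, so the solution explains 4.4096/6 = 0.7349.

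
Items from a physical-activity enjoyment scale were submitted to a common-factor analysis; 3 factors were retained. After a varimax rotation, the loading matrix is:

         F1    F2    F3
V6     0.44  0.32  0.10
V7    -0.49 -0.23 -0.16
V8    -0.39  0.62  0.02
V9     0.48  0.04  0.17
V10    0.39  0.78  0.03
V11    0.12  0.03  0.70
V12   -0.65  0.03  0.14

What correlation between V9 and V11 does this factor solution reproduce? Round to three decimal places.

r̂ = Σ λ_i·λ_j across factors = (0.48)(0.12) + (0.04)(0.03) + (0.17)(0.70)
  = +0.0576 +0.0012 +0.1190 = 0.1778

0.178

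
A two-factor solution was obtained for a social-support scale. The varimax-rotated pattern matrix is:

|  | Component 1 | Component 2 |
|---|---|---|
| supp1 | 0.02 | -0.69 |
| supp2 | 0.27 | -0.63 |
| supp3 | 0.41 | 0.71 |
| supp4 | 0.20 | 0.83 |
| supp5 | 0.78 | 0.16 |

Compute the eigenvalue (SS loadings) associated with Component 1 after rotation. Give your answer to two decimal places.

0.89

SS loadings for Component 1 = 0.02² + 0.27² + 0.41² + 0.20² + 0.78² = 0.0004 + 0.0729 + 0.1681 + 0.0400 + 0.6084 = 0.8898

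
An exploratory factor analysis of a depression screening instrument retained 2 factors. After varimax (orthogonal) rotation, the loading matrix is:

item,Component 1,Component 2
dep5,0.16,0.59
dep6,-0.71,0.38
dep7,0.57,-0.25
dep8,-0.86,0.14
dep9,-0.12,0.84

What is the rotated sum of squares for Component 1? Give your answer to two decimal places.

SS loadings for Component 1 = 0.16² + (-0.71)² + 0.57² + (-0.86)² + (-0.12)² = 0.0256 + 0.5041 + 0.3249 + 0.7396 + 0.0144 = 1.6086

1.61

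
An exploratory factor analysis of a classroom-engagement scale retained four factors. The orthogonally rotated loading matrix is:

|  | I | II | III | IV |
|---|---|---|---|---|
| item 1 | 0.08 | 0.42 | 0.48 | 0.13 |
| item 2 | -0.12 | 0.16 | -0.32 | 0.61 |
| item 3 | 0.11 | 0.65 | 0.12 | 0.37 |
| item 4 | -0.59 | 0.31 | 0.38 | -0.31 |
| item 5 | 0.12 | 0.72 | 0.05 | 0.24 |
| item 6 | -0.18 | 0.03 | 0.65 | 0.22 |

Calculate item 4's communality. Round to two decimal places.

h² = (-0.59)² + 0.31² + 0.38² + (-0.31)² = 0.3481 + 0.0961 + 0.1444 + 0.0961 = 0.6847

0.68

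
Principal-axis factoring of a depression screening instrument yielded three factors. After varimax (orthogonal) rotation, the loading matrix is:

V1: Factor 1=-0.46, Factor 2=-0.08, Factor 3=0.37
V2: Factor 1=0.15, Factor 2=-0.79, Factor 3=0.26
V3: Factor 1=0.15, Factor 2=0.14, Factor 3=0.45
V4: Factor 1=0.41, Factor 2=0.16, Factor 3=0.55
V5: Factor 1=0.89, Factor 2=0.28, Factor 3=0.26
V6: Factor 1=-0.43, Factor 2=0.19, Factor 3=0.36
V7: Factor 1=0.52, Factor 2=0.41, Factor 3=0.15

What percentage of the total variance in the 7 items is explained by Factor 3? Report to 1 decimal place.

SS loadings for Factor 3 = 0.37² + 0.26² + 0.45² + 0.55² + 0.26² + 0.36² + 0.15² = 0.9292
With 7 standardized items, total variance = 7. Proportion = 0.9292/7 = 0.1327 → 13.27%.

13.3%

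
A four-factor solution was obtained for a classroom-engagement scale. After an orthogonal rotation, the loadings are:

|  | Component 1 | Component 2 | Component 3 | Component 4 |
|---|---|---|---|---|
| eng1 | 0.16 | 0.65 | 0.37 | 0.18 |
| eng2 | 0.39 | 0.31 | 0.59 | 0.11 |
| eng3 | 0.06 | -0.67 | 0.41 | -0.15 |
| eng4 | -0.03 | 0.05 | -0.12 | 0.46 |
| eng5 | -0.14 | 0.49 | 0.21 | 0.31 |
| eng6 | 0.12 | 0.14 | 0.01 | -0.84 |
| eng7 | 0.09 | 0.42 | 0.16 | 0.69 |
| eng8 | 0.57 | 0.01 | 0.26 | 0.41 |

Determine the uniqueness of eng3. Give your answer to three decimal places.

h² = 0.06² + (-0.67)² + 0.41² + (-0.15)² = 0.0036 + 0.4489 + 0.1681 + 0.0225 = 0.6431
Uniqueness u² = 1 − h² = 1 − 0.6431 = 0.3569

0.357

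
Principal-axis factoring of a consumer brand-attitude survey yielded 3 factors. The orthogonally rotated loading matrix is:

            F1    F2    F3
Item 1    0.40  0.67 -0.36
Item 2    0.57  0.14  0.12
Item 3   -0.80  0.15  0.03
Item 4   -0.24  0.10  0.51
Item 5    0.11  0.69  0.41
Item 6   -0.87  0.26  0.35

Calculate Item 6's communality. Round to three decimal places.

0.947

h² = (-0.87)² + 0.26² + 0.35² = 0.7569 + 0.0676 + 0.1225 = 0.9470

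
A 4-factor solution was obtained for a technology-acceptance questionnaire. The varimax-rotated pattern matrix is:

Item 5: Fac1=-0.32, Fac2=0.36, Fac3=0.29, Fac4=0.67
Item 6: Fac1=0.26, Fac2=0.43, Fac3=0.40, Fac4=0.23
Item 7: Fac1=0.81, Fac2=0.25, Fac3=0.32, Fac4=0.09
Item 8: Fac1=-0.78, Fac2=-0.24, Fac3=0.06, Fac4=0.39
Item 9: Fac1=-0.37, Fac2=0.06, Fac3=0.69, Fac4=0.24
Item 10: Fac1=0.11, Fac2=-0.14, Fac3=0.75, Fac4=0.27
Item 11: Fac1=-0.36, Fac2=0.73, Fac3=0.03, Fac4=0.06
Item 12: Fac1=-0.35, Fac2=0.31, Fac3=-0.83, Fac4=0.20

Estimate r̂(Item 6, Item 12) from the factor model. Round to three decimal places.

r̂ = Σ λ_i·λ_j across factors = (0.26)(-0.35) + (0.43)(0.31) + (0.40)(-0.83) + (0.23)(0.20)
  = -0.0910 +0.1333 -0.3320 +0.0460 = -0.2437

-0.244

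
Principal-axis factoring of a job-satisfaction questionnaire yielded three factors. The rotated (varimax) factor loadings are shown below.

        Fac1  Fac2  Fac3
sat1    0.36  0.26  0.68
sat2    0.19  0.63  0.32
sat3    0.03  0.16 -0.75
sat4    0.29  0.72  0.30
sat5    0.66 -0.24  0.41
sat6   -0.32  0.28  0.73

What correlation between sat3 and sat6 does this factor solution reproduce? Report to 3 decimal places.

r̂ = Σ λ_i·λ_j across factors = (0.03)(-0.32) + (0.16)(0.28) + (-0.75)(0.73)
  = -0.0096 +0.0448 -0.5475 = -0.5123

-0.512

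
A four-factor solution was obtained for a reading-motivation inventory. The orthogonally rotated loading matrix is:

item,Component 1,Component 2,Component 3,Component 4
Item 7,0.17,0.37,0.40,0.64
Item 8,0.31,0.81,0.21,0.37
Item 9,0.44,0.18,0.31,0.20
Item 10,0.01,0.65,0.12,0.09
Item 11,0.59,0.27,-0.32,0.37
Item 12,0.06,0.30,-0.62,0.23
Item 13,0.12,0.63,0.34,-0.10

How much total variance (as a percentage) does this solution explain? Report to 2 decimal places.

SS loadings by factor: 0.6848, 1.8077, 0.9170, 0.7944; total = 4.2039.
Total variance with 7 standardized items is 7, so the solution explains 4.2039/7 = 0.6006 = 60.06%.

60.06%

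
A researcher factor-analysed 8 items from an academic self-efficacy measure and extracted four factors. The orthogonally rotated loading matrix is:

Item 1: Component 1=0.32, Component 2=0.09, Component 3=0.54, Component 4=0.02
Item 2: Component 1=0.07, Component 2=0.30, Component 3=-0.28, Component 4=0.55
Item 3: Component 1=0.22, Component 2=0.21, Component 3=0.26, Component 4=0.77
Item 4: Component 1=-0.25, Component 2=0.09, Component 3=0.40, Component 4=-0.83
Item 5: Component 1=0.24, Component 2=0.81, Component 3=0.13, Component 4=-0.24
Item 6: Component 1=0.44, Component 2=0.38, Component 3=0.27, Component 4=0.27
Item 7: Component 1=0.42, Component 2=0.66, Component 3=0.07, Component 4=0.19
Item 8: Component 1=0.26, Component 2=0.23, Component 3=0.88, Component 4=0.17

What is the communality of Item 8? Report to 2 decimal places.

h² = 0.26² + 0.23² + 0.88² + 0.17² = 0.0676 + 0.0529 + 0.7744 + 0.0289 = 0.9238

0.92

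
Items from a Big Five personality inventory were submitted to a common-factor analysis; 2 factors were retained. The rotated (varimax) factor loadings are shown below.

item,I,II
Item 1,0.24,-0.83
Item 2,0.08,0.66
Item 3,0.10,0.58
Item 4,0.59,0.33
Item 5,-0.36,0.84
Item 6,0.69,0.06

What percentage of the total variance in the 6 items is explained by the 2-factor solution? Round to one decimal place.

55.1%

SS loadings by factor: 1.0278, 2.2790; total = 3.3068.
Total variance with 6 standardized items is 6, so the solution explains 3.3068/6 = 0.5511 = 55.11%.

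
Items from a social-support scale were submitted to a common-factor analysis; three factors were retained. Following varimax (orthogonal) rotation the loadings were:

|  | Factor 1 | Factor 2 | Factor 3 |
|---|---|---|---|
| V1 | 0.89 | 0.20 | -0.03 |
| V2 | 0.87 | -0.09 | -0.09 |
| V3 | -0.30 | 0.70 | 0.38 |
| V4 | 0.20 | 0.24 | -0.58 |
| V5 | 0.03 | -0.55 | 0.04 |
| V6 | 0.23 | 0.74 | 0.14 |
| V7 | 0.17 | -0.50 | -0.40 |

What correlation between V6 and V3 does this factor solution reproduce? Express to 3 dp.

r̂ = Σ λ_i·λ_j across factors = (0.23)(-0.30) + (0.74)(0.70) + (0.14)(0.38)
  = -0.0690 +0.5180 +0.0532 = 0.5022

0.502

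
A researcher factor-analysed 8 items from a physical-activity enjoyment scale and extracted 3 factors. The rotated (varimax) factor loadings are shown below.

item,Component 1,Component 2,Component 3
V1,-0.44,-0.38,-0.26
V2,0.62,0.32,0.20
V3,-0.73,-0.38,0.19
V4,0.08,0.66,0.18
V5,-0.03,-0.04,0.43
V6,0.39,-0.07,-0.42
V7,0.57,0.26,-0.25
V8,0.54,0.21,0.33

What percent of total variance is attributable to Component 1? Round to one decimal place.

SS loadings for Component 1 = (-0.44)² + 0.62² + (-0.73)² + 0.08² + (-0.03)² + 0.39² + 0.57² + 0.54² = 1.8868
With 8 standardized items, total variance = 8. Proportion = 1.8868/8 = 0.2359 → 23.59%.

23.6%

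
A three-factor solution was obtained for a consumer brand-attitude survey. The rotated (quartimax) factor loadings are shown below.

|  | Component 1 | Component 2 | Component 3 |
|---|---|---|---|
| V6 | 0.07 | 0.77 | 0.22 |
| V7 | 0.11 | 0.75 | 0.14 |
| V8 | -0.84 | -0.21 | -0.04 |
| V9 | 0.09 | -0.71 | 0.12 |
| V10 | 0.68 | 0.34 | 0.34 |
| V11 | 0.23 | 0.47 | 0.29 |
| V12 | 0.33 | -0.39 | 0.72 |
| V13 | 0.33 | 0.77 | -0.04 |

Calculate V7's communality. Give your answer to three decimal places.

h² = 0.11² + 0.75² + 0.14² = 0.0121 + 0.5625 + 0.0196 = 0.5942

0.594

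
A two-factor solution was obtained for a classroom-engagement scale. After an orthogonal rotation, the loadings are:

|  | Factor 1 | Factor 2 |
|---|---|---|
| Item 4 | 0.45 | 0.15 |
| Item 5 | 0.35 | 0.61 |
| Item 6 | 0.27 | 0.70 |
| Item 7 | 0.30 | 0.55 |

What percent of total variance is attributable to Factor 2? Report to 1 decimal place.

SS loadings for Factor 2 = 0.15² + 0.61² + 0.70² + 0.55² = 1.1871
With 4 standardized items, total variance = 4. Proportion = 1.1871/4 = 0.2968 → 29.68%.

29.7%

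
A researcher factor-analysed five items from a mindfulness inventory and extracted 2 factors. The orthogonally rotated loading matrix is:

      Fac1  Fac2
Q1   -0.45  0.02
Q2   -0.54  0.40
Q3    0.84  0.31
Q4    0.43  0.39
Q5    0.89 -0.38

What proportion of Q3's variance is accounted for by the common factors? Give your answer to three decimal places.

0.802

h² = 0.84² + 0.31² = 0.7056 + 0.0961 = 0.8017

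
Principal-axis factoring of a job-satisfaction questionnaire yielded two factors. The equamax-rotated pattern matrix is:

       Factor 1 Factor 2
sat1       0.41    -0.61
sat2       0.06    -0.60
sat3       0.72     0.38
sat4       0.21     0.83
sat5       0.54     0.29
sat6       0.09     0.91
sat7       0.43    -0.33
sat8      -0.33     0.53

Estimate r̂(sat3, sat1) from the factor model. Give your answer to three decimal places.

r̂ = Σ λ_i·λ_j across factors = (0.72)(0.41) + (0.38)(-0.61)
  = +0.2952 -0.2318 = 0.0634

0.063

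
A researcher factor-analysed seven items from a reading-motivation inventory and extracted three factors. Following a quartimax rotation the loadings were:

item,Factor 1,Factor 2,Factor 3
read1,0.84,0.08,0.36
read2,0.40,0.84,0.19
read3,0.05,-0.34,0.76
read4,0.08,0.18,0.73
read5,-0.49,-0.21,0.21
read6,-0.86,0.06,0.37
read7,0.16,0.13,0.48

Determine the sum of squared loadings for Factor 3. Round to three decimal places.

SS loadings for Factor 3 = 0.36² + 0.19² + 0.76² + 0.73² + 0.21² + 0.37² + 0.48² = 0.1296 + 0.0361 + 0.5776 + 0.5329 + 0.0441 + 0.1369 + 0.2304 = 1.6876

1.688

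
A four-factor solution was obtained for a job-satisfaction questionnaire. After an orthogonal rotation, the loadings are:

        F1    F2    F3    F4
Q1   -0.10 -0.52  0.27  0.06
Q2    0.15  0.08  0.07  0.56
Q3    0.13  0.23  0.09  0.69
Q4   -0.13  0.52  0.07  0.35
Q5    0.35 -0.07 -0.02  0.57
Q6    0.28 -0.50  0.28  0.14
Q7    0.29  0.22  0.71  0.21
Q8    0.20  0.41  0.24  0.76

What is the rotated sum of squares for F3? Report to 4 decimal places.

0.7313

SS loadings for F3 = 0.27² + 0.07² + 0.09² + 0.07² + (-0.02)² + 0.28² + 0.71² + 0.24² = 0.0729 + 0.0049 + 0.0081 + 0.0049 + 0.0004 + 0.0784 + 0.5041 + 0.0576 = 0.7313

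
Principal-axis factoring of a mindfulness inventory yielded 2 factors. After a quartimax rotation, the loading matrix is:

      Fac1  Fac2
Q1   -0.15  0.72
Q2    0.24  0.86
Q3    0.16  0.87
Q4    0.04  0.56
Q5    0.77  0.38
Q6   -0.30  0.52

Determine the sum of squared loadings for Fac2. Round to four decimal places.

2.7433

SS loadings for Fac2 = 0.72² + 0.86² + 0.87² + 0.56² + 0.38² + 0.52² = 0.5184 + 0.7396 + 0.7569 + 0.3136 + 0.1444 + 0.2704 = 2.7433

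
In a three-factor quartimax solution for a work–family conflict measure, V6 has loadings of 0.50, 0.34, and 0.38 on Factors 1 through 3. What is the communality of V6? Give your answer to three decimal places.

0.510

h² = 0.50² + 0.34² + 0.38² = 0.2500 + 0.1156 + 0.1444 = 0.5100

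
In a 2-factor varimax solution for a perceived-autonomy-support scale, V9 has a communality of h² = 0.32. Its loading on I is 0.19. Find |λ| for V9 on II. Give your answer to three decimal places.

0.533

Under orthogonal rotation h² = Σλ², so λ_II² = h² − (0.0361) = 0.32 − 0.0361 = 0.2839.
|λ| = √0.2839 = 0.5328.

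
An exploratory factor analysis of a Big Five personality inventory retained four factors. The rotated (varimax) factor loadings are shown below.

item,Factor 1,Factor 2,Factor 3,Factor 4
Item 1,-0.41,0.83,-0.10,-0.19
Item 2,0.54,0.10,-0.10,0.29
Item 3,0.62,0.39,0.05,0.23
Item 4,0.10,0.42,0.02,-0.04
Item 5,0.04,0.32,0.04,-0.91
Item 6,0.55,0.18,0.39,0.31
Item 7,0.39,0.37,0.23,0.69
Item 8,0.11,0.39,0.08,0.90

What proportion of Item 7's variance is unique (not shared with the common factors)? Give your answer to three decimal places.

h² = 0.39² + 0.37² + 0.23² + 0.69² = 0.1521 + 0.1369 + 0.0529 + 0.4761 = 0.8180
Uniqueness u² = 1 − h² = 1 − 0.8180 = 0.1820

0.182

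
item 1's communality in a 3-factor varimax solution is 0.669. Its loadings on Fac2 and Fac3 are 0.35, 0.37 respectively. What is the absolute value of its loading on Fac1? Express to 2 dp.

Under orthogonal rotation h² = Σλ², so λ_Fac1² = h² − (0.2594) = 0.669 − 0.2594 = 0.4096.
|λ| = √0.4096 = 0.6400.

0.64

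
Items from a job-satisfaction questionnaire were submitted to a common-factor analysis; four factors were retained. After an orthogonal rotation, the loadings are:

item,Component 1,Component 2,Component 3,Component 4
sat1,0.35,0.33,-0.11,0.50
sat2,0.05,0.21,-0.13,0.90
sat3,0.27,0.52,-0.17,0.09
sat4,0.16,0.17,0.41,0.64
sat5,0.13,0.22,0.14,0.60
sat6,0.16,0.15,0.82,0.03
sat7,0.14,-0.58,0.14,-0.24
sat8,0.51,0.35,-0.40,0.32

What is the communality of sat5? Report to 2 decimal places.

0.44

h² = 0.13² + 0.22² + 0.14² + 0.60² = 0.0169 + 0.0484 + 0.0196 + 0.3600 = 0.4449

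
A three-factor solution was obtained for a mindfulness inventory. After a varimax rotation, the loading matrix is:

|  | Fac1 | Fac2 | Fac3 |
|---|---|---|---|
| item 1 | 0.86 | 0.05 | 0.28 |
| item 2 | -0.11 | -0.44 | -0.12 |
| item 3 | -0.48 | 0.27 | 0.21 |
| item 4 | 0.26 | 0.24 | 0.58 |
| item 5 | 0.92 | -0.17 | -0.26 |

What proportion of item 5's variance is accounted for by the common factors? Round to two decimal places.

0.94

h² = 0.92² + (-0.17)² + (-0.26)² = 0.8464 + 0.0289 + 0.0676 = 0.9429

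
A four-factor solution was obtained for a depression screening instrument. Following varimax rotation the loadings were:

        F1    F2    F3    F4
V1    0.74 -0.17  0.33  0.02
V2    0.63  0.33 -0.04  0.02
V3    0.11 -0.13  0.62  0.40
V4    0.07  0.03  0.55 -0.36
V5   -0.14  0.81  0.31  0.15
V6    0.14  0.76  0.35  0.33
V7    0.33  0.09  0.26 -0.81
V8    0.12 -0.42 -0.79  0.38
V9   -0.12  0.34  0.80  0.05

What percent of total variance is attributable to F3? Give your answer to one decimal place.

26.1%

SS loadings for F3 = 0.33² + (-0.04)² + 0.62² + 0.55² + 0.31² + 0.35² + 0.26² + (-0.79)² + 0.80² = 2.3477
With 9 standardized items, total variance = 9. Proportion = 2.3477/9 = 0.2609 → 26.09%.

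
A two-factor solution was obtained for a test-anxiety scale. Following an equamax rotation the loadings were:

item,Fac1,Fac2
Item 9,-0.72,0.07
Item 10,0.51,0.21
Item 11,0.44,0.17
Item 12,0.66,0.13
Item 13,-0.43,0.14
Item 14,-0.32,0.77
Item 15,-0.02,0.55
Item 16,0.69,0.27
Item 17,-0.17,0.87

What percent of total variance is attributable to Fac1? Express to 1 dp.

SS loadings for Fac1 = (-0.72)² + 0.51² + 0.44² + 0.66² + (-0.43)² + (-0.32)² + (-0.02)² + 0.69² + (-0.17)² = 2.2004
With 9 standardized items, total variance = 9. Proportion = 2.2004/9 = 0.2445 → 24.45%.

24.4%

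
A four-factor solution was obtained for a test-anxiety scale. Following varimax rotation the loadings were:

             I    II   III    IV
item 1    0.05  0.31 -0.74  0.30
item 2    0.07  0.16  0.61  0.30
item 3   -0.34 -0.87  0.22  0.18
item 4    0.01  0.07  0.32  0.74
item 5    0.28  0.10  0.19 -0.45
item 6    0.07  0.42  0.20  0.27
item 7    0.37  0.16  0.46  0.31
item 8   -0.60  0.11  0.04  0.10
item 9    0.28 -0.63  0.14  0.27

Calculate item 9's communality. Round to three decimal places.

h² = 0.28² + (-0.63)² + 0.14² + 0.27² = 0.0784 + 0.3969 + 0.0196 + 0.0729 = 0.5678

0.568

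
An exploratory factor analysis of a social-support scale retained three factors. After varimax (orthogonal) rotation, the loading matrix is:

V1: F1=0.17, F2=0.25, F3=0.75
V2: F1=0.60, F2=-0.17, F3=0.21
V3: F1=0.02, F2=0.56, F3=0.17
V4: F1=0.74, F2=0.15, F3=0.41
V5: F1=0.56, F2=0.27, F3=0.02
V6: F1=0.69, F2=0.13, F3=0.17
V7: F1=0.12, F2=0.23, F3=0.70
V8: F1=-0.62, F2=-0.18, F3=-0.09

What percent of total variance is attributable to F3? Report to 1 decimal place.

SS loadings for F3 = 0.75² + 0.21² + 0.17² + 0.41² + 0.02² + 0.17² + 0.70² + (-0.09)² = 1.3310
With 8 standardized items, total variance = 8. Proportion = 1.3310/8 = 0.1664 → 16.64%.

16.6%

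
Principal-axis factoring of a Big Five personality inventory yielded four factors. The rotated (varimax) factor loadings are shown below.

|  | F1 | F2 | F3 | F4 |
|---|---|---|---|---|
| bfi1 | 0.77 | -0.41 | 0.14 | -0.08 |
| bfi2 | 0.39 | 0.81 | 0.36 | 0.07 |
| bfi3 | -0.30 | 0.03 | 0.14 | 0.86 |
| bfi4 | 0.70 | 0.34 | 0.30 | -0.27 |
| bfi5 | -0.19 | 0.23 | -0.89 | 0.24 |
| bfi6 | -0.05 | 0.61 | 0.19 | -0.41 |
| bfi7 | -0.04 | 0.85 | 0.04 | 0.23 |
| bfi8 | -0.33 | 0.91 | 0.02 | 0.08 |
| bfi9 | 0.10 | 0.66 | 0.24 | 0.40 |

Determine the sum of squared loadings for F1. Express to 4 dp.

1.4841

SS loadings for F1 = 0.77² + 0.39² + (-0.30)² + 0.70² + (-0.19)² + (-0.05)² + (-0.04)² + (-0.33)² + 0.10² = 0.5929 + 0.1521 + 0.0900 + 0.4900 + 0.0361 + 0.0025 + 0.0016 + 0.1089 + 0.0100 = 1.4841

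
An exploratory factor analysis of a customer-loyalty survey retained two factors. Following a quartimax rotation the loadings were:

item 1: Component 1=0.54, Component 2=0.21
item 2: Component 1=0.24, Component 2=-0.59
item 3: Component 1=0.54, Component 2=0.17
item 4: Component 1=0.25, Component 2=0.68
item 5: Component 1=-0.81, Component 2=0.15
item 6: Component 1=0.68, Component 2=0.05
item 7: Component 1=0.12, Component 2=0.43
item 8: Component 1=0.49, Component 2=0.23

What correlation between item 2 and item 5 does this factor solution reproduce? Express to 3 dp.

-0.283

r̂ = Σ λ_i·λ_j across factors = (0.24)(-0.81) + (-0.59)(0.15)
  = -0.1944 -0.0885 = -0.2829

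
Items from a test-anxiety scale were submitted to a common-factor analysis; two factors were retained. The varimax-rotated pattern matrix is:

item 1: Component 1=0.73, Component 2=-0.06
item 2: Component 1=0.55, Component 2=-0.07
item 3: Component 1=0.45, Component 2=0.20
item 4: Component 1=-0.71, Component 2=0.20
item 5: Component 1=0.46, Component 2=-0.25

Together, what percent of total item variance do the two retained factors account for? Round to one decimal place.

SS loadings by factor: 1.7536, 0.1510; total = 1.9046.
Total variance with 5 standardized items is 5, so the solution explains 1.9046/5 = 0.3809 = 38.09%.

38.1%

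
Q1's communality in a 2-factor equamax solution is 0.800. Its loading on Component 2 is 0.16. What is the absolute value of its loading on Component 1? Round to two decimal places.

0.88

Under orthogonal rotation h² = Σλ², so λ_Component 1² = h² − (0.0256) = 0.800 − 0.0256 = 0.7744.
|λ| = √0.7744 = 0.8800.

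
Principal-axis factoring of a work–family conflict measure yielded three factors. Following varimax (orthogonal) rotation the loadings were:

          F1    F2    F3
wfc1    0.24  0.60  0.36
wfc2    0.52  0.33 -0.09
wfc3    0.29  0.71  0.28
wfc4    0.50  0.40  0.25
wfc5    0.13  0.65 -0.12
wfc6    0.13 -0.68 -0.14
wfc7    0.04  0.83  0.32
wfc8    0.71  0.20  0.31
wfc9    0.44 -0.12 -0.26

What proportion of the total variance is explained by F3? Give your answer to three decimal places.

0.064

SS loadings for F3 = 0.36² + (-0.09)² + 0.28² + 0.25² + (-0.12)² + (-0.14)² + 0.32² + 0.31² + (-0.26)² = 0.5787
Proportion of variance = 0.5787 / 9 = 0.0643.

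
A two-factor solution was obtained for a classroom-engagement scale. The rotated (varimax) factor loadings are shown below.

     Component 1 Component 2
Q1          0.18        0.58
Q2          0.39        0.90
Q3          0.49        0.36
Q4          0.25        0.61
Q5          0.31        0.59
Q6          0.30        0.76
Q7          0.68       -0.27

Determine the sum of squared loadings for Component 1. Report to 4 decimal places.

1.1356

SS loadings for Component 1 = 0.18² + 0.39² + 0.49² + 0.25² + 0.31² + 0.30² + 0.68² = 0.0324 + 0.1521 + 0.2401 + 0.0625 + 0.0961 + 0.0900 + 0.4624 = 1.1356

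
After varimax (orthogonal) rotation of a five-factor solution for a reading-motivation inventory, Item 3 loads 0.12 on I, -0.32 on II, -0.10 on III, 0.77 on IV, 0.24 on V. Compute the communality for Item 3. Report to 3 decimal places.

h² = 0.12² + (-0.32)² + (-0.10)² + 0.77² + 0.24² = 0.0144 + 0.1024 + 0.0100 + 0.5929 + 0.0576 = 0.7773

0.777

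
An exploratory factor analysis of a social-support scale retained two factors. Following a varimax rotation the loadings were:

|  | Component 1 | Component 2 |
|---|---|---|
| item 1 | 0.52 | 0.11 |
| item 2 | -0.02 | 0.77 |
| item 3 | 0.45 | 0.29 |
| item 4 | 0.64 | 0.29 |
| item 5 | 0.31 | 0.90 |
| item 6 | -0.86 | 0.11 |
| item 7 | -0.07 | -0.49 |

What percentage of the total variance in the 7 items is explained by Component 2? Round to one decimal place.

SS loadings for Component 2 = 0.11² + 0.77² + 0.29² + 0.29² + 0.90² + 0.11² + (-0.49)² = 1.8354
With 7 standardized items, total variance = 7. Proportion = 1.8354/7 = 0.2622 → 26.22%.

26.2%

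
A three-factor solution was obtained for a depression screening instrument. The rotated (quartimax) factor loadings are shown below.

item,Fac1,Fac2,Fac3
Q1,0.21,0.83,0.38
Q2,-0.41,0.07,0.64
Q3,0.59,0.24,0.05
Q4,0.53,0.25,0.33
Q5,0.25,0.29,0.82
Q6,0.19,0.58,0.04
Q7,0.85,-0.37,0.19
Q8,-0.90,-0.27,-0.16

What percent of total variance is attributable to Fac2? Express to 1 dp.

18.1%

SS loadings for Fac2 = 0.83² + 0.07² + 0.24² + 0.25² + 0.29² + 0.58² + (-0.37)² + (-0.27)² = 1.4442
With 8 standardized items, total variance = 8. Proportion = 1.4442/8 = 0.1805 → 18.05%.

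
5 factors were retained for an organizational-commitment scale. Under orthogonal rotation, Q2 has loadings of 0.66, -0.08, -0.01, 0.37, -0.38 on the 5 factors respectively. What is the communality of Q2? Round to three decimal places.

0.723

h² = 0.66² + (-0.08)² + (-0.01)² + 0.37² + (-0.38)² = 0.4356 + 0.0064 + 0.0001 + 0.1369 + 0.1444 = 0.7234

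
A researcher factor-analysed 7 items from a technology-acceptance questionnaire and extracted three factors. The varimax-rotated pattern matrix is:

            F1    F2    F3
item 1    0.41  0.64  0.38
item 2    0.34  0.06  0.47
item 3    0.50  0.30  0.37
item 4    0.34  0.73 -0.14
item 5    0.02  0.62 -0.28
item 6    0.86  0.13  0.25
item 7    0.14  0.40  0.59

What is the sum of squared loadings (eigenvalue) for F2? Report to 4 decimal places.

SS loadings for F2 = 0.64² + 0.06² + 0.30² + 0.73² + 0.62² + 0.13² + 0.40² = 0.4096 + 0.0036 + 0.0900 + 0.5329 + 0.3844 + 0.0169 + 0.1600 = 1.5974

1.5974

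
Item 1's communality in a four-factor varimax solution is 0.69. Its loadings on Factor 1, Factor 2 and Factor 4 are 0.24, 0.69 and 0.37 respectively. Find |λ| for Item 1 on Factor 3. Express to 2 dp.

0.14

Under orthogonal rotation h² = Σλ², so λ_Factor 3² = h² − (0.6706) = 0.69 − 0.6706 = 0.0194.
|λ| = √0.0194 = 0.1393.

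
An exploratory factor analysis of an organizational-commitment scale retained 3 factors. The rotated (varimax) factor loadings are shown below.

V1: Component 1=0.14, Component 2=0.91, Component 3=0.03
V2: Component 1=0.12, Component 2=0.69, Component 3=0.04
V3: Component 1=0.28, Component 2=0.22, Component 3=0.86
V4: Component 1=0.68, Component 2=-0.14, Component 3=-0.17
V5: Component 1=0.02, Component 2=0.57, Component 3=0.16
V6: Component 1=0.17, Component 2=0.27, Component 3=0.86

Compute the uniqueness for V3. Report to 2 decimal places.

0.13

h² = 0.28² + 0.22² + 0.86² = 0.0784 + 0.0484 + 0.7396 = 0.8664
Uniqueness u² = 1 − h² = 1 − 0.8664 = 0.1336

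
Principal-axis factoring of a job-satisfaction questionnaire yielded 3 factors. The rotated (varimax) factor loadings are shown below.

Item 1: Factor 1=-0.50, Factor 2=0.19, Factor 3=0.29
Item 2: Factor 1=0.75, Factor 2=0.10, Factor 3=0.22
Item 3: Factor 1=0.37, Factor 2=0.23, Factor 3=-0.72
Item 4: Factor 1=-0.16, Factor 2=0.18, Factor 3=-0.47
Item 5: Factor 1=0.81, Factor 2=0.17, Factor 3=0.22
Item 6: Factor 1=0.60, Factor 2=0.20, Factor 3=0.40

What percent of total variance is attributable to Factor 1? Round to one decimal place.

33.2%

SS loadings for Factor 1 = (-0.50)² + 0.75² + 0.37² + (-0.16)² + 0.81² + 0.60² = 1.9911
With 6 standardized items, total variance = 6. Proportion = 1.9911/6 = 0.3319 → 33.19%.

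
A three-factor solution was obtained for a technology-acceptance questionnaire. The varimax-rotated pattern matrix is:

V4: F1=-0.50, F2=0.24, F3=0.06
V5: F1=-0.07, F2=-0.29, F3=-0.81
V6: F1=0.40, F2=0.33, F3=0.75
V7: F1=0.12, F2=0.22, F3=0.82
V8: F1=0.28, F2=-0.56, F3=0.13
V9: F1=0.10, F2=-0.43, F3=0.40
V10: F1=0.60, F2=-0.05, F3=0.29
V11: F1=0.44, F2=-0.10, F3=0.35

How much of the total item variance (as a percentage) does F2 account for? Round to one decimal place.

10.1%

SS loadings for F2 = 0.24² + (-0.29)² + 0.33² + 0.22² + (-0.56)² + (-0.43)² + (-0.05)² + (-0.10)² = 0.8100
With 8 standardized items, total variance = 8. Proportion = 0.8100/8 = 0.1013 → 10.12%.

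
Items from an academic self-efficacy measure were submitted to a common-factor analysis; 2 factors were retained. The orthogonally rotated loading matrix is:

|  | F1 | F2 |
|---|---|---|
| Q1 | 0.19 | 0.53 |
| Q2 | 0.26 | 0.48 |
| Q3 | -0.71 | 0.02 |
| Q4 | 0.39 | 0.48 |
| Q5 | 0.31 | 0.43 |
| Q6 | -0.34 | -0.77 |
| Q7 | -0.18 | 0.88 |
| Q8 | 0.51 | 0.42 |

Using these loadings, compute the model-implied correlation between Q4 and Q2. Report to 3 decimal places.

0.332

r̂ = Σ λ_i·λ_j across factors = (0.39)(0.26) + (0.48)(0.48)
  = +0.1014 +0.2304 = 0.3318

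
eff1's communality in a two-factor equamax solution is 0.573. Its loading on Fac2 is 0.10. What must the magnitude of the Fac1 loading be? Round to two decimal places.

0.75

Under orthogonal rotation h² = Σλ², so λ_Fac1² = h² − (0.0100) = 0.573 − 0.0100 = 0.5630.
|λ| = √0.5630 = 0.7503.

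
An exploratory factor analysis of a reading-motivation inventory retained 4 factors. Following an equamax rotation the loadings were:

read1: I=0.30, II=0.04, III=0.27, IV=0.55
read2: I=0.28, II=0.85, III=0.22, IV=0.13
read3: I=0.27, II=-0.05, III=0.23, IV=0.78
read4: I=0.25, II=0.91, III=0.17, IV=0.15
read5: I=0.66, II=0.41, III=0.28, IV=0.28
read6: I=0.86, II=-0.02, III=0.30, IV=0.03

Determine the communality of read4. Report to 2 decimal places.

0.94

h² = 0.25² + 0.91² + 0.17² + 0.15² = 0.0625 + 0.8281 + 0.0289 + 0.0225 = 0.9420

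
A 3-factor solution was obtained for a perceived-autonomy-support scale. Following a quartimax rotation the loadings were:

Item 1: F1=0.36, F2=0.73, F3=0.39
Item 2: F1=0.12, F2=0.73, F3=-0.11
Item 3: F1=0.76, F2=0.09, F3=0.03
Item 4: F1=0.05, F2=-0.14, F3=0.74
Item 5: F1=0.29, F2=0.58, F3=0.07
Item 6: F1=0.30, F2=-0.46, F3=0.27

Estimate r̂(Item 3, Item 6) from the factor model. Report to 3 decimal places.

r̂ = Σ λ_i·λ_j across factors = (0.76)(0.30) + (0.09)(-0.46) + (0.03)(0.27)
  = +0.2280 -0.0414 +0.0081 = 0.1947

0.195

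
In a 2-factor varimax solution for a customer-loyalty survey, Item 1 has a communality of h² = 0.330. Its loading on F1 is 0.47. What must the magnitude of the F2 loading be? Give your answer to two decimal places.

Under orthogonal rotation h² = Σλ², so λ_F2² = h² − (0.2209) = 0.330 − 0.2209 = 0.1091.
|λ| = √0.1091 = 0.3303.

0.33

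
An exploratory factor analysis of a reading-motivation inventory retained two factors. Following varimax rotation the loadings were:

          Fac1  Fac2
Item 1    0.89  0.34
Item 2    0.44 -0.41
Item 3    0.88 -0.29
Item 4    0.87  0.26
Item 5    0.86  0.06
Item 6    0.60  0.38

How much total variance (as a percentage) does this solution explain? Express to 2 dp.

70.00%

Communalities: 0.9077, 0.3617, 0.8585, 0.8245, 0.7432, 0.5044; Σh² = 4.2000.
Total variance with 6 standardized items is 6, so the solution explains 4.2000/6 = 0.7000 = 70.00%.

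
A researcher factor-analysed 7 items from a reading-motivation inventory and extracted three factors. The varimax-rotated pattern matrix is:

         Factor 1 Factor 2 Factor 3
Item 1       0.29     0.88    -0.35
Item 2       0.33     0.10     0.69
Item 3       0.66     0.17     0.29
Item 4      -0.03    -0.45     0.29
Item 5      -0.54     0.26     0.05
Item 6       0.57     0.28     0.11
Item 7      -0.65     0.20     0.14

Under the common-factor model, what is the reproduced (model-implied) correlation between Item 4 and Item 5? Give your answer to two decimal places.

r̂ = Σ λ_i·λ_j across factors = (-0.03)(-0.54) + (-0.45)(0.26) + (0.29)(0.05)
  = +0.0162 -0.1170 +0.0145 = -0.0863

-0.09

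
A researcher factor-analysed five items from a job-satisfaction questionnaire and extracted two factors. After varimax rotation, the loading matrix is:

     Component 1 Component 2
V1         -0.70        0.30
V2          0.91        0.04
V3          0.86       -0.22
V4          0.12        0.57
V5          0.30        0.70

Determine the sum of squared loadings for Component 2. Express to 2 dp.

0.95

SS loadings for Component 2 = 0.30² + 0.04² + (-0.22)² + 0.57² + 0.70² = 0.0900 + 0.0016 + 0.0484 + 0.3249 + 0.4900 = 0.9549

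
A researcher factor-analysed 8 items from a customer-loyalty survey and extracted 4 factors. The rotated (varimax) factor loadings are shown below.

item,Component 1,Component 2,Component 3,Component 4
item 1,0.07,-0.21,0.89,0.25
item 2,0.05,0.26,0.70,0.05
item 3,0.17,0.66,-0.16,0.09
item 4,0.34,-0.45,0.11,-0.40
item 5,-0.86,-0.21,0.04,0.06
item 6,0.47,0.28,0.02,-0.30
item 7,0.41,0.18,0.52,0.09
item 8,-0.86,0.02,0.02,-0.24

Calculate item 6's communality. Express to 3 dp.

0.390

h² = 0.47² + 0.28² + 0.02² + (-0.30)² = 0.2209 + 0.0784 + 0.0004 + 0.0900 = 0.3897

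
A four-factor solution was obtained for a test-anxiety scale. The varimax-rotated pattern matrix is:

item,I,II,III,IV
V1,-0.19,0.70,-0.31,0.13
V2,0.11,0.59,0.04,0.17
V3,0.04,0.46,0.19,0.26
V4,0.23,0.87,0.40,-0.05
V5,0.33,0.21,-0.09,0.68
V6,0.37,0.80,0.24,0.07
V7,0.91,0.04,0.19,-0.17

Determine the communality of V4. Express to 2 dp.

h² = 0.23² + 0.87² + 0.40² + (-0.05)² = 0.0529 + 0.7569 + 0.1600 + 0.0025 = 0.9723

0.97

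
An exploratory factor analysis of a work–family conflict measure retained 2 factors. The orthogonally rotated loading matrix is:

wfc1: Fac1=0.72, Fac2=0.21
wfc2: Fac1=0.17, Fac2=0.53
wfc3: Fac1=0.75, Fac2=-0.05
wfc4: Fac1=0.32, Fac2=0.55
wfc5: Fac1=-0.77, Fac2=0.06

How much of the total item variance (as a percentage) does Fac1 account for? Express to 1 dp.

36.1%

SS loadings for Fac1 = 0.72² + 0.17² + 0.75² + 0.32² + (-0.77)² = 1.8051
With 5 standardized items, total variance = 5. Proportion = 1.8051/5 = 0.3610 → 36.10%.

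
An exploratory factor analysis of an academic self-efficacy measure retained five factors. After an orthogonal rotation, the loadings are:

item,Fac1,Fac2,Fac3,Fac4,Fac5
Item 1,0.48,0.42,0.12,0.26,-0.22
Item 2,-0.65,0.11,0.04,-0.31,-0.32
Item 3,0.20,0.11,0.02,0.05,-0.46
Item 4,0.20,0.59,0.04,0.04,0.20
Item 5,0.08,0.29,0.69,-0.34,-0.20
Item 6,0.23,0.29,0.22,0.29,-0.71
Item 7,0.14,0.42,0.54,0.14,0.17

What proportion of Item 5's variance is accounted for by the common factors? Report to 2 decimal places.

h² = 0.08² + 0.29² + 0.69² + (-0.34)² + (-0.20)² = 0.0064 + 0.0841 + 0.4761 + 0.1156 + 0.0400 = 0.7222

0.72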